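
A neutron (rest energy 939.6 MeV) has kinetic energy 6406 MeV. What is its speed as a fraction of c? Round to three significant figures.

K = (γ−1)mc², so γ = 1 + 6406/939.6 = 7.8178.
Then v/c = √(1 − γ⁻²) = √(1 − 0.0163618) = √0.9836382 = 0.992.

0.992c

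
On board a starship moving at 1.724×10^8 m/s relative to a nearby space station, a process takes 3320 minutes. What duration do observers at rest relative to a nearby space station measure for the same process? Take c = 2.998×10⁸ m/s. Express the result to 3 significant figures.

4060 minutes

β = v/c = (1.724×10^8 m/s)/(2.998×10⁸ m/s) = 0.57505.
Lorentz factor: γ = (1 − 0.3306825025)^(−1/2) = 1.2223.
The onboard clock measures proper time, so the interval in the rest frame of a nearby space station is dilated: Δt = γ·Δτ = 1.2223 × 3320 minutes = 4060 minutes.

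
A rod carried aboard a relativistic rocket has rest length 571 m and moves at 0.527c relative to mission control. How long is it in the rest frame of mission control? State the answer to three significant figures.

With β = 0.527, γ = 1/√(1 − 0.527²) = 1/√0.722271 = 1.1767.
Along the direction of motion the measured length is L₀/γ = 571/1.1767 = 485 m.

485 m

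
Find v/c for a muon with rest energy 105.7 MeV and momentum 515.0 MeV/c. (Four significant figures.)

βγ = pc/(mc²) = 515.0/105.7 = 4.8723.
Since γ² = 1 + (βγ)² = 24.7393, γ = √24.7393 = 4.97386, and β = (βγ)/γ = 4.8723/4.97386 = 0.9796.

0.9796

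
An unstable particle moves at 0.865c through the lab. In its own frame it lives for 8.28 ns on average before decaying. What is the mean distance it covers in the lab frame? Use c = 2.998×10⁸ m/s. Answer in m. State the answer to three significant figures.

4.28 m

Lorentz factor: γ = (1 − 0.748225)^(−1/2) = 1.9929.
Lab-frame lifetime: Δt = γτ = 1.9929 × 8.28 ns = 16.501 ns.
Distance: d = vΔt = 0.865 × 2.998×10⁸ m/s × 1.6501×10^-8 s = 4.28 m.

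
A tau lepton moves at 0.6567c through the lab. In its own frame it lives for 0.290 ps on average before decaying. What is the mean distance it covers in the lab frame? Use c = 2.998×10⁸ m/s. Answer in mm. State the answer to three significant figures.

0.0757 mm

With β = 0.6567, γ = 1/√(1 − 0.6567²) = 1/√0.56874511 = 1.326.
Lab-frame lifetime: Δt = γτ = 1.326 × 0.290 ps = 0.38454 ps.
Distance: d = vΔt = 0.6567 × 2.998×10⁸ m/s × 3.8454×10^-13 s = 7.57×10^-5 m = 0.0757 mm.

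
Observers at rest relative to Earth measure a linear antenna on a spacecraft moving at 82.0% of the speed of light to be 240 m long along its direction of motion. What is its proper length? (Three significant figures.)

419 m

β² = 0.6724, so γ = 1/√0.3276 = 1.7471.
Proper length: L₀ = γ·L = 1.7471 × 240 = 419 m.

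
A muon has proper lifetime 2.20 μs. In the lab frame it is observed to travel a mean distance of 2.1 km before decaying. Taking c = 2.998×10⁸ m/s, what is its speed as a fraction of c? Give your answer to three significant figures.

Lab distance = (lab lifetime)·v = γτ·βc, so βγ = d/(cτ) = 2100/(2.998×10⁸ × 2.200×10^-6) = 3.1839.
With βγ = 3.1839: γ² = 1 + (βγ)² = 11.1372, and β = (βγ)/γ = 3.1839/3.33724 = 0.954.

0.954c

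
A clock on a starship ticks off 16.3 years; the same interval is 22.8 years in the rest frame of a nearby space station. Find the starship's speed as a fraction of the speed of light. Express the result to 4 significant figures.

0.6992c

γ = Δt/Δτ = 22.8/16.3 = 1.3988.
β = √(1 − 1/γ²) = √(1 − 0.51108) = √0.48892 = 0.6992.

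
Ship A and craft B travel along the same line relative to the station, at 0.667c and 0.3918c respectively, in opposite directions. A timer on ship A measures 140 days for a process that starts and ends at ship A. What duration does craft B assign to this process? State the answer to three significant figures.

Transform ship A's velocity into craft B's frame: (0.667 + 0.3918)/(1 + 0.667·0.3918) = 1.0588/1.2613306, so the relative speed is 0.83943c.
At |u| = 0.83943c, γ = (1 − 0.704643)^(−1/2) = 1.84.
The clock on ship A records proper time, so craft B measures Δt = γΔτ = 1.84 × 140 = 258 days.

258 days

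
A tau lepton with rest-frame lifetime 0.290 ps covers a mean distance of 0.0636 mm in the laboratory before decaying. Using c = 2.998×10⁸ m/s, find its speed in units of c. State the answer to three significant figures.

0.590c

Let x = d/(cτ) = 6.360×10^-5 m / (2.998×10⁸ m/s × 2.900×10^-13 s) = 0.73152. Since d = βγcτ, x = βγ = β/√(1−β²).
Solving: β² = x²/(1+x²) = 0.535122/1.535122 = 0.348586, so β = 0.590.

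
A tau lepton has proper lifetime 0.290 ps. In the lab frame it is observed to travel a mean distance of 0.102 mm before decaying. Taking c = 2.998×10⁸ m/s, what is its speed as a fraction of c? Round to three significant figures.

0.761c

Lab distance = (lab lifetime)·v = γτ·βc, so βγ = d/(cτ) = 1.020×10^-4/(2.998×10⁸ × 2.900×10^-13) = 1.1732.
With βγ = 1.1732: γ² = 1 + (βγ)² = 2.3764, and β = (βγ)/γ = 1.1732/1.54156 = 0.761.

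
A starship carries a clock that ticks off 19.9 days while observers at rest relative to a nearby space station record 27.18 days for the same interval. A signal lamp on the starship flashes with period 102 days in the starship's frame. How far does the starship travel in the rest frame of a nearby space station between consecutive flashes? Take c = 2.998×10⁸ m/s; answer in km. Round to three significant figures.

2.46×10^12 km

γ = Δt/Δτ = 27.18/19.9 = 1.36583.
β = √(1 − 1/γ²) = 0.68114. Lab-frame period = γτ = 1.36583×102 days = 139.31 days. Distance = βc × γτ = 0.68114 × 2.998×10⁸ m/s × 12036384 s = 2.4579×10^15 m = 2.46×10^12 km.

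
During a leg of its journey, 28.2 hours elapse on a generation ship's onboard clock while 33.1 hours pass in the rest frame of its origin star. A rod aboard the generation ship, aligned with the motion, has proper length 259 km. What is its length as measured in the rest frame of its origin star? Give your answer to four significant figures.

The time-dilation ratio gives γ = 33.1/28.2 = 1.17376.
L = L₀/γ = 259/1.17376 = 220.7 km.

220.7 km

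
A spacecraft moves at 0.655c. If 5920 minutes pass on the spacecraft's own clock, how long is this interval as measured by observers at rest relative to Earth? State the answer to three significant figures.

7830 minutes

γ = 1/√(1 − β²) = 1/√(1 − 0.429025) = 1/√0.570975 = 1/0.755629 = 1.3234.
The onboard clock measures proper time, so the interval in the rest frame of Earth is dilated: Δt = γ·Δτ = 1.3234 × 5920 minutes = 7830 minutes.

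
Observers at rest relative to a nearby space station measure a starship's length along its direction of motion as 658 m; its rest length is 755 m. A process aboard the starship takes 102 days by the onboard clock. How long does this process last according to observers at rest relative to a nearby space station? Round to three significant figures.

117 days

γ = L₀/L = 755/658 = 1.14742.
Δt = γΔτ = 1.14742 × 102 = 117 days.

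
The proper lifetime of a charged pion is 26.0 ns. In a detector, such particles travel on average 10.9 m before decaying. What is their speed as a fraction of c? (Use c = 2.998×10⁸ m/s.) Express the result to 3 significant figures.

0.813c

Lab distance = (lab lifetime)·v = γτ·βc, so βγ = d/(cτ) = 10.90/(2.998×10⁸ × 2.600×10^-8) = 1.3984.
With βγ = 1.3984: γ² = 1 + (βγ)² = 2.95552, and β = (βγ)/γ = 1.3984/1.71916 = 0.813.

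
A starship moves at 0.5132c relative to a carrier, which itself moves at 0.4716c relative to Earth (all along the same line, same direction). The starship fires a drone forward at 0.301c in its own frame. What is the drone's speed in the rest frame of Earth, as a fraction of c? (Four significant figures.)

0.8831c

Compose velocities in two stages. Stage 1 (into S'): u₁ = (0.301+0.5132)/(1+0.301×0.5132) = 0.70526.
Stage 2 (into S): u = (0.70526+0.4716)/(1+0.70526×0.4716) = 0.88313, so the speed is 0.8831c.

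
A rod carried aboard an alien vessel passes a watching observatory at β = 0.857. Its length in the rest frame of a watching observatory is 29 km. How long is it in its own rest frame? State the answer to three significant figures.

With β = 0.857, γ = 1/√(1 − 0.857²) = 1/√0.265551 = 1.9406.
Proper length: L₀ = γ·L = 1.9406 × 29 = 56.3 km.

56.3 km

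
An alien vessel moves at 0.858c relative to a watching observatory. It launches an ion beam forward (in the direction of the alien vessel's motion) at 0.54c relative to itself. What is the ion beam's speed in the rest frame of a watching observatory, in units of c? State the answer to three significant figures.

0.955c

Relativistic velocity addition: u = (u' + v)/(1 + u'v/c²), with u' = 0.54c and v = 0.858c.
Numerator: 0.54 + 0.858 = 1.398. Denominator: 1 + (0.54)(0.858) = 1.46332.
u = 1.398/1.46332 = 0.95536, so the speed is 0.955c.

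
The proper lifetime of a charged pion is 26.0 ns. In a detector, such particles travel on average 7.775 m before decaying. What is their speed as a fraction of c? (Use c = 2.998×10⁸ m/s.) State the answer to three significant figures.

0.706c

Lab distance = (lab lifetime)·v = γτ·βc, so βγ = d/(cτ) = 7.775/(2.998×10⁸ × 2.600×10^-8) = 0.99746.
With βγ = 0.99746: γ² = 1 + (βγ)² = 1.994926, and β = (βγ)/γ = 0.99746/1.41242 = 0.706.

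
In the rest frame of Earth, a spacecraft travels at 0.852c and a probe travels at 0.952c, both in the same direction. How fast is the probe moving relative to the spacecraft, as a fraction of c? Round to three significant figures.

0.529c

Transform to the spacecraft's frame: u' = (u − v)/(1 − uv/c²).
u' = (0.952 − 0.852)/(1 − 0.952×0.852) = 0.1/0.188896 = 0.52939.
Speed in the spacecraft's frame: 0.529c (in the same direction).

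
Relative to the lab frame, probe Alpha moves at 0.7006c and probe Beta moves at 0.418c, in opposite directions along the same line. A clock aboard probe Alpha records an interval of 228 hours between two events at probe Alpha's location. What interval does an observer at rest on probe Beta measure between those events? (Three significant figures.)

The velocity of probe Alpha relative to probe Beta is (0.7006 + 0.418)c / (1 + 0.7006×0.418) = 0.86522c; relative speed 0.86522c.
At |u| = 0.86522c, γ = (1 − 0.748606)^(−1/2) = 1.9944.
Probe Alpha's interval is proper; time dilation gives Δt_B = γΔτ = 1.9944 × 228 hours = 455 hours.

455 hours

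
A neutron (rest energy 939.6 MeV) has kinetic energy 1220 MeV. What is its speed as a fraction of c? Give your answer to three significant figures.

0.900c

K = (γ−1)mc², so γ = 1 + 1220/939.6 = 2.2984.
Then v/c = √(1 − γ⁻²) = √(1 − 0.189299) = √0.810701 = 0.900.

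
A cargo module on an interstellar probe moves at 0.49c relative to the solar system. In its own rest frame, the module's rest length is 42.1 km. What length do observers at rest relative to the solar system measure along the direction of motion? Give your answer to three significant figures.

36.7 km

With β = 0.49, γ = 1/√(1 − 0.49²) = 1/√0.7599 = 1.1472.
Along the direction of motion the measured length is L₀/γ = 42.1/1.1472 = 36.7 km.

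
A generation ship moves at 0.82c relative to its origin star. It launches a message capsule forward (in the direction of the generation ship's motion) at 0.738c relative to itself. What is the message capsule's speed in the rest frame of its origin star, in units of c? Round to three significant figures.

Relativistic velocity addition: u = (u' + v)/(1 + u'v/c²), with u' = 0.738c and v = 0.82c.
Numerator: 0.738 + 0.82 = 1.558. Denominator: 1 + (0.738)(0.82) = 1.60516.
u = 1.558/1.60516 = 0.97062, so the speed is 0.971c.

0.971c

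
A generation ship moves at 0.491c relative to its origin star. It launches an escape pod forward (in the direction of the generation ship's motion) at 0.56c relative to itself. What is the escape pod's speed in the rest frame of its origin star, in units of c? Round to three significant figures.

In units of c, u = (u' + v)/(1 + u'v) with u' = 0.56 and v = 0.491.
Numerator: 0.56 + 0.491 = 1.051. Denominator: 1 + (0.56)(0.491) = 1.27496.
u = 1.051/1.27496 = 0.82434, so the speed is 0.824c.

0.824c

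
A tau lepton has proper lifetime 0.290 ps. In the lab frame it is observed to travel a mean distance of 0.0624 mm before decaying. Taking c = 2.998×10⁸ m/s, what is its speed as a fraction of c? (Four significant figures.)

0.5831c

Let x = d/(cτ) = 6.240×10^-5 m / (2.998×10⁸ m/s × 2.900×10^-13 s) = 0.71772. Since d = βγcτ, x = βγ = β/√(1−β²).
Solving: β² = x²/(1+x²) = 0.515122/1.515122 = 0.339987, so β = 0.5831.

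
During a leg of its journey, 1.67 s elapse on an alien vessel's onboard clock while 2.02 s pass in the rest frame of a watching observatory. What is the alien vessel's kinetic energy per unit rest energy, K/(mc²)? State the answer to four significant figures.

γ = Δt/Δτ = 2.02/1.67 = 1.20958.
Since K = (γ−1)mc², K/(mc²) = 1.20958 − 1 = 0.2096.

0.2096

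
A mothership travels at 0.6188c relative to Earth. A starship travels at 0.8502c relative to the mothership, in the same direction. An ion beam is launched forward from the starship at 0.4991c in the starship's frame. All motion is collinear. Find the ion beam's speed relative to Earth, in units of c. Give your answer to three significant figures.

0.987c

Apply u = (u'+v)/(1+u'v) twice. Ion beam in the mothership frame: (0.4991+0.8502)/(1+0.4991·0.8502) = 1.3493/1.42433482 = 0.94732c.
That velocity, transformed to the rest frame of Earth: (0.94732+0.6188)/(1+0.94732·0.6188) = 1.56612/1.586201616 = 0.98734c.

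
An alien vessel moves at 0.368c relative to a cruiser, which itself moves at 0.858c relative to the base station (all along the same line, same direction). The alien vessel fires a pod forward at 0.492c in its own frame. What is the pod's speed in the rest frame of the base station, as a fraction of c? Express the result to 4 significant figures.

Apply u = (u'+v)/(1+u'v) twice. Pod in the cruiser frame: (0.492+0.368)/(1+0.492·0.368) = 0.86/1.181056 = 0.72816c.
That velocity, transformed to the rest frame of the base station: (0.72816+0.858)/(1+0.72816·0.858) = 1.58616/1.62476128 = 0.97624c.

0.9762c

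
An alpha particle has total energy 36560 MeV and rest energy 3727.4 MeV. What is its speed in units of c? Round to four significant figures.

Total energy E = γmc² gives γ = 36560/3727.4 = 9.8084.
Hence β = √(1 − 1/γ²) = √(1 − 0.0103945) = √0.9896055 = 0.9948.

0.9948c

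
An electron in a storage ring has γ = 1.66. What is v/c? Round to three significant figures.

0.798

β = √(1 − 1/γ²) = √(1 − 1/2.7556) = √0.637103 = 0.798.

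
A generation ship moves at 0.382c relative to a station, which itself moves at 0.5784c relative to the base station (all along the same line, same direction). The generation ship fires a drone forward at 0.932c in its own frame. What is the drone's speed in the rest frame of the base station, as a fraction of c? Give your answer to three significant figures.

Compose velocities in two stages. Stage 1 (into S'): u₁ = (0.932+0.382)/(1+0.932×0.382) = 0.96901.
Stage 2 (into S): u = (0.96901+0.5784)/(1+0.96901×0.5784) = 0.99163, so the speed is 0.992c.

0.992c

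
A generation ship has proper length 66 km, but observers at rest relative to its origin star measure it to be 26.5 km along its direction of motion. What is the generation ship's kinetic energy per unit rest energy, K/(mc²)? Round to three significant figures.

Length contraction gives γ = L₀/L = 66/26.5 = 2.49057.
Since K = (γ−1)mc², K/(mc²) = 2.49057 − 1 = 1.49.

1.49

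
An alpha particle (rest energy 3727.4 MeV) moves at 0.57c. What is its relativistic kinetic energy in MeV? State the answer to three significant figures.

809 MeV

β² = 0.3249, so γ = 1/√0.6751 = 1.21707.
Kinetic energy: K = (γ − 1)mc² = (1.21707 − 1) × 3727.4 MeV = 0.21707 × 3727.4 = 809 MeV.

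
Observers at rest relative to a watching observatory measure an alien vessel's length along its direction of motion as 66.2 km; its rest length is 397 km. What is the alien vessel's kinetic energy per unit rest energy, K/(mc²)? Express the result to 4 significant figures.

Length contraction gives γ = L₀/L = 397/66.2 = 5.99698.
Since K = (γ−1)mc², K/(mc²) = 5.99698 − 1 = 4.997.

4.997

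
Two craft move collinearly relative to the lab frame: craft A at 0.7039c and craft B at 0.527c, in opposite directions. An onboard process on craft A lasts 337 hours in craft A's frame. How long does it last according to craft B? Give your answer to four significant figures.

Transform craft A's velocity into craft B's frame: (0.7039 + 0.527)/(1 + 0.7039·0.527) = 1.2309/1.3709553, so the relative speed is 0.89784c.
γ for this relative speed: γ = 1/√(1 − 0.806117) = 2.2711.
Craft A's interval is proper; time dilation gives Δt_B = γΔτ = 2.2711 × 337 hours = 765.4 hours.

765.4 hours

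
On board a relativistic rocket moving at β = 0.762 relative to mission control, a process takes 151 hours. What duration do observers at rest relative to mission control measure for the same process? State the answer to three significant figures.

233 hours

With β = 0.762, γ = 1/√(1 − 0.762²) = 1/√0.419356 = 1.5442.
Time dilation: Δt = γ·Δτ = 1.5442 × 151 = 233 hours.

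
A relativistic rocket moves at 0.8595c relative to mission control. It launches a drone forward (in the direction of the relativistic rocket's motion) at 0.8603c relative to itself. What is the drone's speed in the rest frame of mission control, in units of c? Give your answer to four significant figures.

0.9887c

Relativistic velocity addition: u = (u' + v)/(1 + u'v/c²), with u' = 0.8603c and v = 0.8595c.
Numerator: 0.8603 + 0.8595 = 1.7198. Denominator: 1 + (0.8603)(0.8595) = 1.73942785.
u = 1.7198/1.73942785 = 0.98872, so the speed is 0.9887c.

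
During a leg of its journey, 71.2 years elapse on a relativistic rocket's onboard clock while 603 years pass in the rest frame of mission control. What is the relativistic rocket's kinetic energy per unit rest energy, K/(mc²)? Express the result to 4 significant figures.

γ = Δt/Δτ = 603/71.2 = 8.4691.
Since K = (γ−1)mc², K/(mc²) = 8.4691 − 1 = 7.469.

7.469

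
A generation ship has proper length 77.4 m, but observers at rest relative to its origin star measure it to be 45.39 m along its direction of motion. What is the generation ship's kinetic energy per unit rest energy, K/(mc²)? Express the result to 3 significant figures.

γ = L₀/L = 77.4/45.39 = 1.70522.
K/(mc²) = γ − 1 = 1.70522 − 1 = 0.705.

0.705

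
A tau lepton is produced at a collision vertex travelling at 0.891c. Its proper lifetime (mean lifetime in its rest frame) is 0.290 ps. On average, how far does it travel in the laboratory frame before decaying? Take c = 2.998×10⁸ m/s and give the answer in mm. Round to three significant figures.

0.171 mm

Lorentz factor: γ = (1 − 0.793881)^(−1/2) = 2.2026.
Lab-frame lifetime: Δt = γτ = 2.2026 × 0.290 ps = 0.63875 ps.
Distance: d = vΔt = 0.891 × 2.998×10⁸ m/s × 6.3875×10^-13 s = 1.71×10^-4 m = 0.171 mm.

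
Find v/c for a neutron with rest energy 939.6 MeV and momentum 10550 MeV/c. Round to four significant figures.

βγ = pc/(mc²) = 10550/939.6 = 11.228.
Since γ² = 1 + (βγ)² = 127.068, γ = √127.068 = 11.2724, and β = (βγ)/γ = 11.228/11.2724 = 0.9961.

0.9961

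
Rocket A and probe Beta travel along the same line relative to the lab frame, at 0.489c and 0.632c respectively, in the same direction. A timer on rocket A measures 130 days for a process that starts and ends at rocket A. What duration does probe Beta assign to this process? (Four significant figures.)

Transform rocket A's velocity into probe Beta's frame: (0.489 − 0.632)/(1 − 0.489·0.632) = −0.143/0.690952, so the relative speed is 0.20696c.
At |u| = 0.20696c, γ = (1 − 0.0428324)^(−1/2) = 1.0221.
The clock on rocket A records proper time, so probe Beta measures Δt = γΔτ = 1.0221 × 130 = 132.9 days.

132.9 days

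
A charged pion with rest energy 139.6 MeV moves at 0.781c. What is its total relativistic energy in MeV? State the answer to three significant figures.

γ = 1/√(1 − β²) = 1/√(1 − 0.609961) = 1/√0.390039 = 1/0.624531 = 1.6012.
Total energy: E = γmc² = 1.6012 × 139.6 MeV = 224 MeV.

224 MeV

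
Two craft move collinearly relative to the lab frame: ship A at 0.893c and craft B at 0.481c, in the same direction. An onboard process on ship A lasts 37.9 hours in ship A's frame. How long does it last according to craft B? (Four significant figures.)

54.80 hours

Transform ship A's velocity into craft B's frame: (0.893 − 0.481)/(1 − 0.893·0.481) = 0.412/0.570467, so the relative speed is 0.72222c.
γ for this relative speed: γ = 1/√(1 − 0.521602) = 1.4458.
Ship A's interval is proper; time dilation gives Δt_B = γΔτ = 1.4458 × 37.9 hours = 54.80 hours.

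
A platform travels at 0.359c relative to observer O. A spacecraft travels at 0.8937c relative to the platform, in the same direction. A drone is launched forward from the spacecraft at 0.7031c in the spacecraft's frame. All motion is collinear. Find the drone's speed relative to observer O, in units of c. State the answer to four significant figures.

Compose velocities in two stages. Stage 1 (into S'): u₁ = (0.7031+0.8937)/(1+0.7031×0.8937) = 0.98062.
Stage 2 (into S): u = (0.98062+0.359)/(1+0.98062×0.359) = 0.99081, so the speed is 0.9908c.

0.9908c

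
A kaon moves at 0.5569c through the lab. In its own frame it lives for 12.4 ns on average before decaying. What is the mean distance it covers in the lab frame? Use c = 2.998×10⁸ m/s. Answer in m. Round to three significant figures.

Lorentz factor: γ = (1 − 0.31013761)^(−1/2) = 1.204.
Lab-frame lifetime: Δt = γτ = 1.204 × 12.4 ns = 14.93 ns.
Distance: d = vΔt = 0.5569 × 2.998×10⁸ m/s × 1.4930×10^-8 s = 2.49 m.

2.49 m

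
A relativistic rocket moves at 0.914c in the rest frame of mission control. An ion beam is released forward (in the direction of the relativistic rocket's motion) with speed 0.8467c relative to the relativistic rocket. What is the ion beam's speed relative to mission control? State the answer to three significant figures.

In units of c, u = (u' + v)/(1 + u'v) with u' = 0.8467 and v = 0.914.
Numerator: 0.8467 + 0.914 = 1.7607. Denominator: 1 + (0.8467)(0.914) = 1.7738838.
u = 1.7607/1.7738838 = 0.99257, so the speed is 0.993c.

0.993c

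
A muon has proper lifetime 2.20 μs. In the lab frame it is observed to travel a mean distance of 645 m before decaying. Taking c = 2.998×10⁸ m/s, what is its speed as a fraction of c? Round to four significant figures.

0.6992c

Lab distance = (lab lifetime)·v = γτ·βc, so βγ = d/(cτ) = 645.0/(2.998×10⁸ × 2.200×10^-6) = 0.97792.
With βγ = 0.97792: γ² = 1 + (βγ)² = 1.956328, and β = (βγ)/γ = 0.97792/1.39869 = 0.6992.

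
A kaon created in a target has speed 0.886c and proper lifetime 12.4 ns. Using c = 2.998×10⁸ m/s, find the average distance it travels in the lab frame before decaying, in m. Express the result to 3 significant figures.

7.10 m

With β = 0.886, γ = 1/√(1 − 0.886²) = 1/√0.215004 = 2.1566.
Lab-frame lifetime: Δt = γτ = 2.1566 × 12.4 ns = 26.742 ns.
Distance: d = vΔt = 0.886 × 2.998×10⁸ m/s × 2.6742×10^-8 s = 7.10 m.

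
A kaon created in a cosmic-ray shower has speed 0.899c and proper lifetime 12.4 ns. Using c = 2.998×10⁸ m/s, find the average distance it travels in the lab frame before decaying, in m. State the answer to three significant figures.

7.63 m

With β = 0.899, γ = 1/√(1 − 0.899²) = 1/√0.191799 = 2.2834.
Lab-frame lifetime: Δt = γτ = 2.2834 × 12.4 ns = 28.314 ns.
Distance: d = vΔt = 0.899 × 2.998×10⁸ m/s × 2.8314×10^-8 s = 7.63 m.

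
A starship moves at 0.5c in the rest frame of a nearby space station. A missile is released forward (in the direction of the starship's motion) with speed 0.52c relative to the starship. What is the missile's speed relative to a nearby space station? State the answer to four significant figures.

0.8095c

Relativistic velocity addition: u = (u' + v)/(1 + u'v/c²), with u' = 0.52c and v = 0.5c.
Numerator: 0.52 + 0.5 = 1.02. Denominator: 1 + (0.52)(0.5) = 1.26.
u = 1.02/1.26 = 0.80952, so the speed is 0.8095c.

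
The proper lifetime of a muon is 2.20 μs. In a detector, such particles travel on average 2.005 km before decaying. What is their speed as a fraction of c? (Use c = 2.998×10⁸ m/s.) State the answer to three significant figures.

0.950c

Let x = d/(cτ) = 2005 m / (2.998×10⁸ m/s × 2.200×10^-6 s) = 3.0399. Since d = βγcτ, x = βγ = β/√(1−β²).
Solving: β² = x²/(1+x²) = 9.24099/10.24099 = 0.902353, so β = 0.950.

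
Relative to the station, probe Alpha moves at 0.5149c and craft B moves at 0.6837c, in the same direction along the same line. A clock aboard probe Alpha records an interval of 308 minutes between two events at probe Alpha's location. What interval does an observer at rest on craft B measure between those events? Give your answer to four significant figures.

319.0 minutes

Transform probe Alpha's velocity into craft B's frame: (0.5149 − 0.6837)/(1 − 0.5149·0.6837) = −0.1688/0.64796287, so the relative speed is 0.26051c.
γ for this relative speed: γ = 1/√(1 − 0.0678655) = 1.0358.
The clock on probe Alpha records proper time, so craft B measures Δt = γΔτ = 1.0358 × 308 = 319.0 minutes.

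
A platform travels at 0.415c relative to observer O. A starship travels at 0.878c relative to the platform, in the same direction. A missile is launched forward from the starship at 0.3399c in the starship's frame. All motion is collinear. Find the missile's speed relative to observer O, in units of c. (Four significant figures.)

0.9739c

Apply u = (u'+v)/(1+u'v) twice. Missile in the platform frame: (0.3399+0.878)/(1+0.3399·0.878) = 1.2179/1.2984322 = 0.93798c.
That velocity, transformed to the rest frame of observer O: (0.93798+0.415)/(1+0.93798·0.415) = 1.35298/1.3892617 = 0.97388c.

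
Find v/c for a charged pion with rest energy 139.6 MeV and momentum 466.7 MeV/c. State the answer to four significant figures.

0.9581

βγ = pc/(mc²) = 466.7/139.6 = 3.3431.
Since γ² = 1 + (βγ)² = 12.1763, γ = √12.1763 = 3.48946, and β = (βγ)/γ = 3.3431/3.48946 = 0.9581.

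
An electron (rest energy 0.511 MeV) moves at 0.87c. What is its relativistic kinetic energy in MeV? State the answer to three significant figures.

With β = 0.87, γ = 1/√(1 − 0.87²) = 1/√0.2431 = 2.0282.
Kinetic energy: K = (γ − 1)mc² = (2.0282 − 1) × 0.511 MeV = 1.0282 × 0.511 = 0.525 MeV.

0.525 MeV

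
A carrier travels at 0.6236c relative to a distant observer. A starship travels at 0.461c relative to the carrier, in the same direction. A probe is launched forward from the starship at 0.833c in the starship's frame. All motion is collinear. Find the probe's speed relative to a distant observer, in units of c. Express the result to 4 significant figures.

0.9845c

First combine the probe and starship (S''→S'): u₁ = (0.833 + 0.461)/(1 + 0.833×0.461) = 1.294/1.384013 = 0.93496.
Then combine with the carrier (S'→S): u = (0.93496 + 0.6236)/(1 + 0.93496×0.6236) = 1.55856/1.583041056 = 0.98454.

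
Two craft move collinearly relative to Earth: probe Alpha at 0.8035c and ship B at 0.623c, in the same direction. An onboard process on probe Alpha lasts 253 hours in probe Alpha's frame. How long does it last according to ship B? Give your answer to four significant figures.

271.3 hours

The velocity of probe Alpha relative to ship B is (0.8035 − 0.623)c / (1 − 0.8035×0.623) = 0.36142c; relative speed 0.36142c.
At |u| = 0.36142c, γ = (1 − 0.130624)^(−1/2) = 1.0725.
Probe Alpha's interval is proper; time dilation gives Δt_B = γΔτ = 1.0725 × 253 hours = 271.3 hours.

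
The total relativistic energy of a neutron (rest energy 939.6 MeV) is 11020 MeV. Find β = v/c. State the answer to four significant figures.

Total energy E = γmc² gives γ = 11020/939.6 = 11.728.
Hence β = √(1 − 1/γ²) = √(1 − 0.0072703) = √0.9927297 = 0.9964.

0.9964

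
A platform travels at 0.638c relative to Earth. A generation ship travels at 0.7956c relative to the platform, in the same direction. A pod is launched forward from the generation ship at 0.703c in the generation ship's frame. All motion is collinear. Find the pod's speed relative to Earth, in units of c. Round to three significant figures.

0.991c

Compose velocities in two stages. Stage 1 (into S'): u₁ = (0.703+0.7956)/(1+0.703×0.7956) = 0.96107.
Stage 2 (into S): u = (0.96107+0.638)/(1+0.96107×0.638) = 0.99126, so the speed is 0.991c.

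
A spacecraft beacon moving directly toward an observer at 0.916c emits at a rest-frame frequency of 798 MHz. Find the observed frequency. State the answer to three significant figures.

Relativistic Doppler (source moving toward): f_obs = f_src · √((1+β)/(1−β)).
With β = 0.916: factor = √(1.916/0.084) = 4.7759.
f_obs = 798 × 4.7759 = 3810 MHz.

3810 MHz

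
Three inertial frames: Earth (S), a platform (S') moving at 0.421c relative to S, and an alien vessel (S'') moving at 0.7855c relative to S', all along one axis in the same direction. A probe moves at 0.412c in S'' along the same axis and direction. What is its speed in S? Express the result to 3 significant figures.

First combine the probe and alien vessel (S''→S'): u₁ = (0.412 + 0.7855)/(1 + 0.412×0.7855) = 1.1975/1.323626 = 0.90471.
Then combine with the platform (S'→S): u = (0.90471 + 0.421)/(1 + 0.90471×0.421) = 1.32571/1.38088291 = 0.96005.

0.960c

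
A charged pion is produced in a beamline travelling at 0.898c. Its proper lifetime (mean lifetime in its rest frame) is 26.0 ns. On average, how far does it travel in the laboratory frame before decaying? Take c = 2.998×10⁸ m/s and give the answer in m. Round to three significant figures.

15.9 m

Lorentz factor: γ = (1 − 0.806404)^(−1/2) = 2.2728.
Lab-frame lifetime: Δt = γτ = 2.2728 × 26.0 ns = 59.093 ns.
Distance: d = vΔt = 0.898 × 2.998×10⁸ m/s × 5.9093×10^-8 s = 15.9 m.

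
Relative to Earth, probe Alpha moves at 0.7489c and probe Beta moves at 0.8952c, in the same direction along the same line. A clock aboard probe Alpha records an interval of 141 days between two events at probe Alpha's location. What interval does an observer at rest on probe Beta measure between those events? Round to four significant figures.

157.4 days

Speed of probe Alpha in probe Beta's frame: u = (v_A − v_B)/(1 − v_A v_B/c²) = (0.7489 − 0.8952)/(1 − 0.7489×0.8952) = −0.1463/0.32958472 = −0.44389; |u| = 0.44389c.
At |u| = 0.44389c, γ = (1 − 0.197038)^(−1/2) = 1.116.
The clock on probe Alpha records proper time, so probe Beta measures Δt = γΔτ = 1.116 × 141 = 157.4 days.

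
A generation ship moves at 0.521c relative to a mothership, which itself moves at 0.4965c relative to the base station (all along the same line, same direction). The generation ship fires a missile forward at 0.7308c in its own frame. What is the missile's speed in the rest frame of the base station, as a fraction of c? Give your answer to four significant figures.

0.9676c

Compose velocities in two stages. Stage 1 (into S'): u₁ = (0.7308+0.521)/(1+0.7308×0.521) = 0.90661.
Stage 2 (into S): u = (0.90661+0.4965)/(1+0.90661×0.4965) = 0.96757, so the speed is 0.9676c.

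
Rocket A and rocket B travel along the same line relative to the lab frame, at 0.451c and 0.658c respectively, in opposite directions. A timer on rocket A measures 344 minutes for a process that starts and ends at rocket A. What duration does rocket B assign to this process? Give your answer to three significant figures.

664 minutes

The velocity of rocket A relative to rocket B is (0.451 + 0.658)c / (1 + 0.451×0.658) = 0.85521c; relative speed 0.85521c.
At |u| = 0.85521c, γ = (1 − 0.731384)^(−1/2) = 1.9295.
The clock on rocket A records proper time, so rocket B measures Δt = γΔτ = 1.9295 × 344 = 664 minutes.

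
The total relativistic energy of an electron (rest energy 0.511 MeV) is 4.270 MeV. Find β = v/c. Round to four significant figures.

0.9928

γ = E/(mc²) = 4.270/0.511 = 8.3562.
β = √(1 − 1/γ²) = √(1 − 0.0143213) = √0.9856787 = 0.9928.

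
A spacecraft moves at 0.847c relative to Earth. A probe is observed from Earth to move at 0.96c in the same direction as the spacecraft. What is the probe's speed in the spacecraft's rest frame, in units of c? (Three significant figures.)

0.605c

Transform to the spacecraft's frame: u' = (u − v)/(1 − uv/c²).
u' = (0.96 − 0.847)/(1 − 0.96×0.847) = 0.113/0.18688 = 0.60467.
Speed in the spacecraft's frame: 0.605c (in the same direction).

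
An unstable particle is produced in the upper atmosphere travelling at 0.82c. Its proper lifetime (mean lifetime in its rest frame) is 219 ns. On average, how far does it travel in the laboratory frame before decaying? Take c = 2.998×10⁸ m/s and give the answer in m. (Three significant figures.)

γ = 1/√(1 − β²) = 1/√(1 − 0.6724) = 1/√0.3276 = 1/0.572364 = 1.7471.
Lab-frame lifetime: Δt = γτ = 1.7471 × 219 ns = 382.61 ns.
Distance: d = vΔt = 0.82 × 2.998×10⁸ m/s × 3.8261×10^-7 s = 94.1 m.

94.1 m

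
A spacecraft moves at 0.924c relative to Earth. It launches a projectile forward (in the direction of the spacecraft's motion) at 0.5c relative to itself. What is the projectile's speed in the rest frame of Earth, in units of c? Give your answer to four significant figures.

Relativistic velocity addition: u = (u' + v)/(1 + u'v/c²), with u' = 0.5c and v = 0.924c.
Numerator: 0.5 + 0.924 = 1.424. Denominator: 1 + (0.5)(0.924) = 1.462.
u = 1.424/1.462 = 0.97401, so the speed is 0.9740c.

0.9740c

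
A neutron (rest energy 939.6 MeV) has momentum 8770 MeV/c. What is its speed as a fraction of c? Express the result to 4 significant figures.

0.9943c

βγ = pc/(mc²) = 8770/939.6 = 9.3338.
Since γ² = 1 + (βγ)² = 88.1198, γ = √88.1198 = 9.38721, and β = (βγ)/γ = 9.3338/9.38721 = 0.9943.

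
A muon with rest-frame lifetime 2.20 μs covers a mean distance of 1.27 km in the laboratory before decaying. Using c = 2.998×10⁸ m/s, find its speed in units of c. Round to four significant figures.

Lab distance = (lab lifetime)·v = γτ·βc, so βγ = d/(cτ) = 1270/(2.998×10⁸ × 2.200×10^-6) = 1.9255.
With βγ = 1.9255: γ² = 1 + (βγ)² = 4.70755, and β = (βγ)/γ = 1.9255/2.16969 = 0.8875.

0.8875c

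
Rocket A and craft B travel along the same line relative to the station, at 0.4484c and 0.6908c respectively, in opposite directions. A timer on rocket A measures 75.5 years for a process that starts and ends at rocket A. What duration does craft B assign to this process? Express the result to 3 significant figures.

153 years

Transform rocket A's velocity into craft B's frame: (0.4484 + 0.6908)/(1 + 0.4484·0.6908) = 1.1392/1.30975472, so the relative speed is 0.86978c.
γ for this relative speed: γ = 1/√(1 − 0.756517) = 2.0266.
The clock on rocket A records proper time, so craft B measures Δt = γΔτ = 2.0266 × 75.5 = 153 years.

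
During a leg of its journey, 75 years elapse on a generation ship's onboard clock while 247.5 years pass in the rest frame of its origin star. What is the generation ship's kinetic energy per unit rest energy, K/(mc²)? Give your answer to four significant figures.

From Δt = γΔτ: γ = 247.5/75 = 3.3.
Since K = (γ−1)mc², K/(mc²) = 3.3 − 1 = 2.300.

2.300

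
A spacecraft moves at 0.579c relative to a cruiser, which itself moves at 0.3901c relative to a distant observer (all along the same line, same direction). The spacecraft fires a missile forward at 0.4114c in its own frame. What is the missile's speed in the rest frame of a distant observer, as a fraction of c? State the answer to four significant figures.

0.9070c

First combine the missile and spacecraft (S''→S'): u₁ = (0.4114 + 0.579)/(1 + 0.4114×0.579) = 0.9904/1.2382006 = 0.79987.
Then combine with the cruiser (S'→S): u = (0.79987 + 0.3901)/(1 + 0.79987×0.3901) = 1.18997/1.312029287 = 0.90697.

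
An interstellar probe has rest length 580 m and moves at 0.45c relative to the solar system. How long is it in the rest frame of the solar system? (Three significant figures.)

With β = 0.45, γ = 1/√(1 − 0.45²) = 1/√0.7975 = 1.1198.
Along the direction of motion the measured length is L₀/γ = 580/1.1198 = 518 m.

518 m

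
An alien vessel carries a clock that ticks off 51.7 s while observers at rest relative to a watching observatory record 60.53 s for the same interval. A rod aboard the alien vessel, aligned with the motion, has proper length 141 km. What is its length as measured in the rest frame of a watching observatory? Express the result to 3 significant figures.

120 km

γ = Δt/Δτ = 60.53/51.7 = 1.17079.
L = L₀/γ = 141/1.17079 = 120 km.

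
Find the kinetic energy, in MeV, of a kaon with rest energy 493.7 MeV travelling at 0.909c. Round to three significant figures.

γ = 1/√(1 − β²) = 1/√(1 − 0.826281) = 1/√0.173719 = 1/0.416796 = 2.3993.
Kinetic energy: K = (γ − 1)mc² = (2.3993 − 1) × 493.7 MeV = 1.3993 × 493.7 = 691 MeV.

691 MeV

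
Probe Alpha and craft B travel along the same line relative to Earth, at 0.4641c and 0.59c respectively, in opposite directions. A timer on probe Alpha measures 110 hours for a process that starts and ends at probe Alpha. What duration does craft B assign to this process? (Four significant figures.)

The velocity of probe Alpha relative to craft B is (0.4641 + 0.59)c / (1 + 0.4641×0.59) = 0.82751c; relative speed 0.82751c.
γ for this relative speed: γ = 1/√(1 − 0.684773) = 1.7811.
The clock on probe Alpha records proper time, so craft B measures Δt = γΔτ = 1.7811 × 110 = 195.9 hours.

195.9 hours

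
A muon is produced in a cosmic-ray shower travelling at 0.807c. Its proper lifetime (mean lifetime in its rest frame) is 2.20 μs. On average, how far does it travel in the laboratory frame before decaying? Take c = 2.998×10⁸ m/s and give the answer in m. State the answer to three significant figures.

With β = 0.807, γ = 1/√(1 − 0.807²) = 1/√0.348751 = 1.6933.
Lab-frame lifetime: Δt = γτ = 1.6933 × 2.20 μs = 3.7253 μs.
Distance: d = vΔt = 0.807 × 2.998×10⁸ m/s × 3.7253×10^-6 s = 901 m.

901 m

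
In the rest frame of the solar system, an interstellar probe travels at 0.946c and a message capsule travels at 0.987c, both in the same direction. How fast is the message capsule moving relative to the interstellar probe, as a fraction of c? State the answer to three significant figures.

0.618c

Transform to the interstellar probe's frame: u' = (u − v)/(1 − uv/c²).
u' = (0.987 − 0.946)/(1 − 0.987×0.946) = 0.041/0.066298 = 0.61842.
Speed in the interstellar probe's frame: 0.618c (in the same direction).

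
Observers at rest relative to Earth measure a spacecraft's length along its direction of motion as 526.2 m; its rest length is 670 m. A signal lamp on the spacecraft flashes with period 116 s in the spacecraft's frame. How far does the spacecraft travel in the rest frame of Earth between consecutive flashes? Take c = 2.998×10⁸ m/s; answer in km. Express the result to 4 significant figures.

Length contraction gives γ = L₀/L = 670/526.2 = 1.27328.
β = √(1 − 1/γ²) = 0.61902. Lab-frame period = γτ = 1.27328×116 s = 147.7 s. Distance = βc × γτ = 0.61902 × 2.998×10⁸ m/s × 147.7 s = 2.7410×10^10 m = 2.741×10^7 km.

2.741×10^7 km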